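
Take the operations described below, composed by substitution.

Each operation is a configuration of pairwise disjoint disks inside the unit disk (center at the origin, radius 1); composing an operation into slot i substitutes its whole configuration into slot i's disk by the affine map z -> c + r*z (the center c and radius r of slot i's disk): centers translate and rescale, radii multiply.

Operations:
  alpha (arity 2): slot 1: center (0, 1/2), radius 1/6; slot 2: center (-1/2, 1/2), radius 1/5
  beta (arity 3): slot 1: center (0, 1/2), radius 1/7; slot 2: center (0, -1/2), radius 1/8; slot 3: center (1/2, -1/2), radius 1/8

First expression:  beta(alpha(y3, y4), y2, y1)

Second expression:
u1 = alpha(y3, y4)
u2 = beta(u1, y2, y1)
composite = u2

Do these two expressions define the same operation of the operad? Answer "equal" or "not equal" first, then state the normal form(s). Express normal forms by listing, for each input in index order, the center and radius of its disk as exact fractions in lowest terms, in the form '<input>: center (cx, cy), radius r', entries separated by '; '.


equal; the common form is y1: center (1/2, -1/2), radius 1/8; y2: center (0, -1/2), radius 1/8; y3: center (0, 4/7), radius 1/42; y4: center (-1/14, 4/7), radius 1/35

Reducing the first expression gives y1: center (1/2, -1/2), radius 1/8; y2: center (0, -1/2), radius 1/8; y3: center (0, 4/7), radius 1/42; y4: center (-1/14, 4/7), radius 1/35
Reducing the second expression gives y1: center (1/2, -1/2), radius 1/8; y2: center (0, -1/2), radius 1/8; y3: center (0, 4/7), radius 1/42; y4: center (-1/14, 4/7), radius 1/35
The normal forms match — equal.


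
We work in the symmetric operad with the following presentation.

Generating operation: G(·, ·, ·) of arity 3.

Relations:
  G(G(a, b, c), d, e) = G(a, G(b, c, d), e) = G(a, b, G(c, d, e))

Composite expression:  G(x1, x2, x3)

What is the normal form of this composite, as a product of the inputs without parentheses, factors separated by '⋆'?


Associativity of G dissolves the nesting; only the x-input order survives.
G(x1, x2, x3) reduces to x1 ⋆ x2 ⋆ x3

x1 ⋆ x2 ⋆ x3


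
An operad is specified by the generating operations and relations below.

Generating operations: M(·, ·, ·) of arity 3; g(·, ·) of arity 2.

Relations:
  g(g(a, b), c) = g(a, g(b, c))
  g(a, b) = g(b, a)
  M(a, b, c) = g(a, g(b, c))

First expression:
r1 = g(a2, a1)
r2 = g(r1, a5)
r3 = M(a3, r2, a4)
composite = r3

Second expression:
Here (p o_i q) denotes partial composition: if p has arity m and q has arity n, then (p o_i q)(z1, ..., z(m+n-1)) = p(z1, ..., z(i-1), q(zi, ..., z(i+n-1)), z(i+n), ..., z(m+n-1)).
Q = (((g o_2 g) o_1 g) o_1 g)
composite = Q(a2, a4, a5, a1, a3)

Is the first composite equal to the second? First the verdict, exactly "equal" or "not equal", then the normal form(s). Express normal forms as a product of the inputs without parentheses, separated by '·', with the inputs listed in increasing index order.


equal; the common form is a1 · a2 · a3 · a4 · a5


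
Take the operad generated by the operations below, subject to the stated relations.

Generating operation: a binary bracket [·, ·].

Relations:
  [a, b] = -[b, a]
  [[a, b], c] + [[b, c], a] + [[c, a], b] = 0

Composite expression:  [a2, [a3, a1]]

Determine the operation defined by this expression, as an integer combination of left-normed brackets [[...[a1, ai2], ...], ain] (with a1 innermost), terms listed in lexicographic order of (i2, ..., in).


Skip Jacobi rewriting: expand, keep a1-initial words, read off terms.
Composite bracket: [a2, [a3, a1]]
Each bracket splits as ab - ba, giving 4 signed words (2^2 = 4).
Collect the words opening with a1:
  sign of a1a3a2 is +1, so it contributes +[[a1, a3], a2]

[[a1, a3], a2]


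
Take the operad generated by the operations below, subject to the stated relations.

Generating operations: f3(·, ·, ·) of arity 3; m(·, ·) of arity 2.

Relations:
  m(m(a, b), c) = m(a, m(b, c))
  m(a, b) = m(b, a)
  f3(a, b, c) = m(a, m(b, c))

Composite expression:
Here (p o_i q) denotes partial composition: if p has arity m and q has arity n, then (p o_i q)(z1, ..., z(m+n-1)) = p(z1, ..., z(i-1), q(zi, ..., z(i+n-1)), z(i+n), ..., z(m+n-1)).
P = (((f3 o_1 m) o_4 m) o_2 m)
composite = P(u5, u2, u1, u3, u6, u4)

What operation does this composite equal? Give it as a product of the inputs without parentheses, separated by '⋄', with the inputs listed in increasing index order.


u1 ⋄ u2 ⋄ u3 ⋄ u4 ⋄ u5 ⋄ u6

Reordering under f3 is free, so list the u-inputs canonically.
m(u2, u1) collapses to u2 ⋄ u1
m(u5, m(u2, u1)) collapses to u5 ⋄ u2 ⋄ u1
m(u6, u4) collapses to u6 ⋄ u4
f3(m(u5, m(u2, u1)), u3, m(u6, u4)) collapses to u5 ⋄ u2 ⋄ u1 ⋄ u3 ⋄ u6 ⋄ u4
putting the inputs in ascending order: u1 ⋄ u2 ⋄ u3 ⋄ u4 ⋄ u5 ⋄ u6


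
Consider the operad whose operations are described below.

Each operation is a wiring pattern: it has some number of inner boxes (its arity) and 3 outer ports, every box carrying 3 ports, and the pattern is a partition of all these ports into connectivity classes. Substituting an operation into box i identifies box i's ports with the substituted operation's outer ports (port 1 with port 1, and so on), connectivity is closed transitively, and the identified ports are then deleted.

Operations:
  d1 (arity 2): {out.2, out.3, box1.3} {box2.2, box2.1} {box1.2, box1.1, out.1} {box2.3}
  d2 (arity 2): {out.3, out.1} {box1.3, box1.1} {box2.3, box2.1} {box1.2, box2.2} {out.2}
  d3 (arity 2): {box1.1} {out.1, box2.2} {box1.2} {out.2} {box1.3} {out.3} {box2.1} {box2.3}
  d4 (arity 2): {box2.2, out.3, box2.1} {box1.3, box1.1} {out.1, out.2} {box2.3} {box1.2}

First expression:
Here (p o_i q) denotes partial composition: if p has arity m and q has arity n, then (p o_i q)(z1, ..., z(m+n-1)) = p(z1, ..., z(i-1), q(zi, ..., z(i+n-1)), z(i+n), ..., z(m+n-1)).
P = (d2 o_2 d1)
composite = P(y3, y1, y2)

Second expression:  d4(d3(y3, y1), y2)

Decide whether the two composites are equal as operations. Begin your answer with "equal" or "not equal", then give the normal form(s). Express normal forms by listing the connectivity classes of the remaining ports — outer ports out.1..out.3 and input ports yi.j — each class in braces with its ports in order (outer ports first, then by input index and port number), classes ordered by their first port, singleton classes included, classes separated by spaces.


not equal; first: {out.1, out.3} {out.2} {y1.1, y1.2, y1.3, y3.2} {y2.1, y2.2} {y2.3} {y3.1, y3.3}; second: {out.1, out.2} {out.3, y2.1, y2.2} {y1.1} {y1.2} {y1.3} {y2.3} {y3.1} {y3.2} {y3.3}

Normal form of the first expression: {out.1, out.3} {out.2} {y1.1, y1.2, y1.3, y3.2} {y2.1, y2.2} {y2.3} {y3.1, y3.3}
Normal form of the second expression: {out.1, out.2} {out.3, y2.1, y2.2} {y1.1} {y1.2} {y1.3} {y2.3} {y3.1} {y3.2} {y3.3}
Different reductions; not equal.


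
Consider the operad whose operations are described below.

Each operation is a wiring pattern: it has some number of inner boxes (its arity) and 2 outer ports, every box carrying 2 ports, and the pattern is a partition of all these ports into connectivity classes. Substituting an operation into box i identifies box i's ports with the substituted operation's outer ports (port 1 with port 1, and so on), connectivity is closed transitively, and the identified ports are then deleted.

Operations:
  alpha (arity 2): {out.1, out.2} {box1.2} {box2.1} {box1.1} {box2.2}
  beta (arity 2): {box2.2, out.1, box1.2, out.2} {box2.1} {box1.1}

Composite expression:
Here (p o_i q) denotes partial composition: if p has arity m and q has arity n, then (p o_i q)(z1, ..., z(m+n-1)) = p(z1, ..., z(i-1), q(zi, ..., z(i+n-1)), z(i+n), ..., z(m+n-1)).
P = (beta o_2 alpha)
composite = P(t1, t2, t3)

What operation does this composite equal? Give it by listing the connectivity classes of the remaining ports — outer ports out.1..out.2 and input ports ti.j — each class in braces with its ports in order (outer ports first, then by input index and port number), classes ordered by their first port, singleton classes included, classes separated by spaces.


{out.1, out.2, t1.2} {t1.1} {t2.1} {t2.2} {t3.1} {t3.2}

Substituting into beta glues patterns; closure does the rest.
through alpha, on inputs (t2, t3): {out.1, out.2} {t2.1} {t2.2} {t3.1} {t3.2} (out.j = stage outer ports)
through beta, on inputs (t1, t2, t3): {out.1, out.2, t1.2} {t1.1} {t2.1} {t2.2} {t3.1} {t3.2} (out.j = stage outer ports)


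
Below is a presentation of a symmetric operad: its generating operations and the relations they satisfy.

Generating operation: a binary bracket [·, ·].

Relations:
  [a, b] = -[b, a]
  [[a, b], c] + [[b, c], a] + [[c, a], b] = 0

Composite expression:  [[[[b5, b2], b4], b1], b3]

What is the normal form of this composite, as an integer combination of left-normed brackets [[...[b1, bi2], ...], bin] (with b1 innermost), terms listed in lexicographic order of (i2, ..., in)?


Expand each bracket as ab - ba; the b1-initial words give the coefficients.
Composite bracket: [[[[b5, b2], b4], b1], b3]
Applying ab - ba throughout gives 16 signed words (2^4 = 16).
Keep just the words that open with b1:
  sign of b1b2b5b4b3 is +1, so it contributes +[[[[b1, b2], b5], b4], b3]
  sign of b1b4b2b5b3 is -1, so it contributes -[[[[b1, b4], b2], b5], b3]
  sign of b1b4b5b2b3 is +1, so it contributes +[[[[b1, b4], b5], b2], b3]
  sign of b1b5b2b4b3 is -1, so it contributes -[[[[b1, b5], b2], b4], b3]

[[[[b1, b2], b5], b4], b3] - [[[[b1, b4], b2], b5], b3] + [[[[b1, b4], b5], b2], b3] - [[[[b1, b5], b2], b4], b3]


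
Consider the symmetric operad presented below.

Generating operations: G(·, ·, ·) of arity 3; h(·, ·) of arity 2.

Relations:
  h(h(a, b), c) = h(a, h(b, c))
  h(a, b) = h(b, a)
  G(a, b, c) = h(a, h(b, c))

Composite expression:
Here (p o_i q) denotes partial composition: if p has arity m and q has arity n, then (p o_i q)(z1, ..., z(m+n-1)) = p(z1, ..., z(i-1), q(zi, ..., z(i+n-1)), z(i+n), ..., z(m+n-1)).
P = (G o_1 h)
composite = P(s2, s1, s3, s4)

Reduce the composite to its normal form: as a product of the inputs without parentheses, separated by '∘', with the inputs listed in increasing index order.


s1 ∘ s2 ∘ s3 ∘ s4

Key point: G commutes, so take the s-inputs in any fixed order.
h(s2, s1) spells out as s2 ∘ s1
G(h(s2, s1), s3, s4) spells out as s2 ∘ s1 ∘ s3 ∘ s4
sorting the factors by input index: s1 ∘ s2 ∘ s3 ∘ s4


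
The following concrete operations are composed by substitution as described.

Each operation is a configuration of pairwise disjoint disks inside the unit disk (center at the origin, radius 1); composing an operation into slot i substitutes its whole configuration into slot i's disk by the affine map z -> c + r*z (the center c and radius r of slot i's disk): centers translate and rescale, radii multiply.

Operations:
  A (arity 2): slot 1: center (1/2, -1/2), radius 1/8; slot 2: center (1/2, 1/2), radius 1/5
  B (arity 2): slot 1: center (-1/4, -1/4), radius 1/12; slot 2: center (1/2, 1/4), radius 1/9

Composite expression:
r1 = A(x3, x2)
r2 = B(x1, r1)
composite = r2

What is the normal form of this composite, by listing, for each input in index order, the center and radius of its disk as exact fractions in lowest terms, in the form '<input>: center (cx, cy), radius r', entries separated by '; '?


x1: center (-1/4, -1/4), radius 1/12; x2: center (5/9, 11/36), radius 1/45; x3: center (5/9, 7/36), radius 1/72

Each x-disk chains the slot maps above it in B; radii multiply.
input x1: composing its 1 substitution step yields center (-1/4, -1/4), radius 1/12
input x3: composing its 2 substitution steps yields center (5/9, 7/36), radius 1/72
input x2: composing its 2 substitution steps yields center (5/9, 11/36), radius 1/45


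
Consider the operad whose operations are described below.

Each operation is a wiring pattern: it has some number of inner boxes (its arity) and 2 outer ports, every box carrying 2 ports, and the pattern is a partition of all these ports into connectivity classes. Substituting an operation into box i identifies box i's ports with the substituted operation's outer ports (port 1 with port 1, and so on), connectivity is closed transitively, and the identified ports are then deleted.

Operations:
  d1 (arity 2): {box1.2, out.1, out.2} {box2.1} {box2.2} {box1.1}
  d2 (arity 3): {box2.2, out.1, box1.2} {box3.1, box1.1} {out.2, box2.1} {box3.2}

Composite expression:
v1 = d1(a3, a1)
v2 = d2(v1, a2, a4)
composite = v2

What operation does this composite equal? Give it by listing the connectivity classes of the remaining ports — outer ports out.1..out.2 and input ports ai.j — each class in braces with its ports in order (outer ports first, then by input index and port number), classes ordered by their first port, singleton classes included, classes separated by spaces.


{out.1, a2.2, a3.2, a4.1} {out.2, a2.1} {a1.1} {a1.2} {a3.1} {a4.2}

After gluing at d2, chains via deleted ports link the a-ports.
stage d1: inputs (a3, a1), connectivity {out.1, out.2, a3.2} {a1.1} {a1.2} {a3.1}, out.j its boundary
stage d2: inputs (a3, a1, a2, a4), connectivity {out.1, a2.2, a3.2, a4.1} {out.2, a2.1} {a1.1} {a1.2} {a3.1} {a4.2}, out.j its boundary


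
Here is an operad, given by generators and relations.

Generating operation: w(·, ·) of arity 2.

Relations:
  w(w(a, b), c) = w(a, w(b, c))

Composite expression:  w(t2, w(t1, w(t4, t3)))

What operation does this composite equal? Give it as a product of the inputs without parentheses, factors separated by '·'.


t2 · t1 · t4 · t3

Key point: w is associative — brackets drop, the t-order remains.
w(t4, t3) reduces to t4 · t3
w(t1, w(t4, t3)) reduces to t1 · t4 · t3
w(t2, w(t1, w(t4, t3))) reduces to t2 · t1 · t4 · t3


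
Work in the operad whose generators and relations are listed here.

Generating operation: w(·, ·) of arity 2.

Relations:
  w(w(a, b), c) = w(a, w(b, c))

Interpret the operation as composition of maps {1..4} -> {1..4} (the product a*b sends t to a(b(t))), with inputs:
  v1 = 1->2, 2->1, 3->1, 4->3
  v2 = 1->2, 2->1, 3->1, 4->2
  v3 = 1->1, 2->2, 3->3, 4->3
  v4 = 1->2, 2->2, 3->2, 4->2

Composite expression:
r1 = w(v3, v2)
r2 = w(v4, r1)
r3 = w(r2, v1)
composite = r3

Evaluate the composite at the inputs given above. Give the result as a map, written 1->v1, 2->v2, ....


w(v3, v2) = 1->2, 2->1, 3->1, 4->2
w(v4, w(v3, v2)) = 1->2, 2->2, 3->2, 4->2
w(w(v4, w(v3, v2)), v1) = 1->2, 2->2, 3->2, 4->2

1->2, 2->2, 3->2, 4->2


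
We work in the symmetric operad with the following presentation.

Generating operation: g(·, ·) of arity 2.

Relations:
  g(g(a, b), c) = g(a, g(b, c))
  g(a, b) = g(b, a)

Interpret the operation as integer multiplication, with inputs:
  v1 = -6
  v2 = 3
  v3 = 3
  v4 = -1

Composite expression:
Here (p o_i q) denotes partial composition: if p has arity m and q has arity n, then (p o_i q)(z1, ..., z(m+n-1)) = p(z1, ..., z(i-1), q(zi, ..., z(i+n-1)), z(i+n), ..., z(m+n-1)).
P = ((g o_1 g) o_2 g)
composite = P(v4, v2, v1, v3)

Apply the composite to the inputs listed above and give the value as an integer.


g(v2, v1) = -18
g(v4, g(v2, v1)) = 18
g(g(v4, g(v2, v1)), v3) = 54

54


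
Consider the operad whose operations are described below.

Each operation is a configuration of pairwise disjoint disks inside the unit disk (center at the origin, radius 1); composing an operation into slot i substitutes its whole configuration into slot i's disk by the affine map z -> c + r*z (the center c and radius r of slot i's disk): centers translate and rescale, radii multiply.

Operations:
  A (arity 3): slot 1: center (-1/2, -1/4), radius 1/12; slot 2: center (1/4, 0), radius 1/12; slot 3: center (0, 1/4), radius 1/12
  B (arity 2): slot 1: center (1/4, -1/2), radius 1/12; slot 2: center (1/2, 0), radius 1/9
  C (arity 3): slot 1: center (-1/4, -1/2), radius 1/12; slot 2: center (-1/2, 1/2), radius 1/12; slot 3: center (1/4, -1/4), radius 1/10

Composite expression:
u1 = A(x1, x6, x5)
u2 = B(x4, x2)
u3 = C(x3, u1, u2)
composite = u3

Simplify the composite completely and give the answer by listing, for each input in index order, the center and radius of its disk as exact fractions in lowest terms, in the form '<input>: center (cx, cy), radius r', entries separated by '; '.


x1: center (-13/24, 23/48), radius 1/144; x2: center (3/10, -1/4), radius 1/90; x3: center (-1/4, -1/2), radius 1/12; x4: center (11/40, -3/10), radius 1/120; x5: center (-1/2, 25/48), radius 1/144; x6: center (-23/48, 1/2), radius 1/144

Below C, radii multiply path by path; the x-disk centers shift.
input x3: composing its 1 substitution step yields center (-1/4, -1/2), radius 1/12
input x1: composing its 2 substitution steps yields center (-13/24, 23/48), radius 1/144
input x6: composing its 2 substitution steps yields center (-23/48, 1/2), radius 1/144
input x5: composing its 2 substitution steps yields center (-1/2, 25/48), radius 1/144
input x4: composing its 2 substitution steps yields center (11/40, -3/10), radius 1/120
input x2: composing its 2 substitution steps yields center (3/10, -1/4), radius 1/90


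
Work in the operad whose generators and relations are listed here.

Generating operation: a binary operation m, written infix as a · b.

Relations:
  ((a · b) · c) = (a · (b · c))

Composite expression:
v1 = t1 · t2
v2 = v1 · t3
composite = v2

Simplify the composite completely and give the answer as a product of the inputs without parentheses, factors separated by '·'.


t1 · t2 · t3

Key point: m is associative — brackets drop, the t-order remains.
(t1 · t2) reduces to t1 · t2
((t1 · t2) · t3) reduces to t1 · t2 · t3


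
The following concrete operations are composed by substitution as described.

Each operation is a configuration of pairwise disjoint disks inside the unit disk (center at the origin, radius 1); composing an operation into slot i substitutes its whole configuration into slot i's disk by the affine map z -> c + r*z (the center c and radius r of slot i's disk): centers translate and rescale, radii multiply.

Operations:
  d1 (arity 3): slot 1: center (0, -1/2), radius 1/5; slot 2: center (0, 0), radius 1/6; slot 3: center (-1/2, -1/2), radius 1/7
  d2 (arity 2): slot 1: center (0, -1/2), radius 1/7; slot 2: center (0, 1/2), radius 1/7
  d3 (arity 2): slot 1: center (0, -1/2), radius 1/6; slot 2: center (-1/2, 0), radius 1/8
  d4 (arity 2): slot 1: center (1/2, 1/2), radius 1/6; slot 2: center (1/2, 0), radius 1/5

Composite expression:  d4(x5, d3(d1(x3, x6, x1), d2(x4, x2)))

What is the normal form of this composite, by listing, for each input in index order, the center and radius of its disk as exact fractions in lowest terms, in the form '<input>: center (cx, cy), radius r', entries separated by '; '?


x1: center (29/60, -7/60), radius 1/210; x2: center (2/5, 1/80), radius 1/280; x3: center (1/2, -7/60), radius 1/150; x4: center (2/5, -1/80), radius 1/280; x5: center (1/2, 1/2), radius 1/6; x6: center (1/2, -1/10), radius 1/180


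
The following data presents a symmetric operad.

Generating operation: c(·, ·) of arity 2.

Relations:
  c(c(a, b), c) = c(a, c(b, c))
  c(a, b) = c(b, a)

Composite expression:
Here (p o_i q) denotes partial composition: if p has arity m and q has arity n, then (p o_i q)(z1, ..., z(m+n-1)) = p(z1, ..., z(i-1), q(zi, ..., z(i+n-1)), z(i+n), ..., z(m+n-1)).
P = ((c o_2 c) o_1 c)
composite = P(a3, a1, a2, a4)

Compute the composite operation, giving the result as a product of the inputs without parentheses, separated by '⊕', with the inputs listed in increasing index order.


a1 ⊕ a2 ⊕ a3 ⊕ a4

Both nesting and order wash out for c; what remains is which a's occur.
c(a3, a1) flattens to a3 ⊕ a1
c(a2, a4) flattens to a2 ⊕ a4
c(c(a3, a1), c(a2, a4)) flattens to a3 ⊕ a1 ⊕ a2 ⊕ a4
putting the inputs in ascending order: a1 ⊕ a2 ⊕ a3 ⊕ a4


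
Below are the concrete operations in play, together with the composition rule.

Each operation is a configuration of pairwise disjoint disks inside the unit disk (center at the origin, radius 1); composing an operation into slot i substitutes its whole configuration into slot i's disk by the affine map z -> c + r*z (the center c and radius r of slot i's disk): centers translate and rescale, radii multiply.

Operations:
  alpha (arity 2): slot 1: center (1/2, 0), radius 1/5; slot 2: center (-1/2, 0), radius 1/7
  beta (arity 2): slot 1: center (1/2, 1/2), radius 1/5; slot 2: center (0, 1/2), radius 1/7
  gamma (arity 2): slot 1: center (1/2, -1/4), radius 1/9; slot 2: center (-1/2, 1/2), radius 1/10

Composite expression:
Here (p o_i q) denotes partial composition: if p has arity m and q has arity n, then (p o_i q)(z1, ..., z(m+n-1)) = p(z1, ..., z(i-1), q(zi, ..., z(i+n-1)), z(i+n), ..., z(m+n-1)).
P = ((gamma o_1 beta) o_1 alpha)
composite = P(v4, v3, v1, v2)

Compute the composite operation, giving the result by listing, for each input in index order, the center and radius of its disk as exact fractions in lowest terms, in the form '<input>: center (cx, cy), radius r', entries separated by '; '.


v1: center (1/2, -7/36), radius 1/63; v2: center (-1/2, 1/2), radius 1/10; v3: center (49/90, -7/36), radius 1/315; v4: center (17/30, -7/36), radius 1/225

Only the slot chain above each v matters under gamma; compose those maps.
v4 passes through 3 substitutions, ending at center (17/30, -7/36), radius 1/225
v3 passes through 3 substitutions, ending at center (49/90, -7/36), radius 1/315
v1 passes through 2 substitutions, ending at center (1/2, -7/36), radius 1/63
v2 passes through 1 substitution, ending at center (-1/2, 1/2), radius 1/10


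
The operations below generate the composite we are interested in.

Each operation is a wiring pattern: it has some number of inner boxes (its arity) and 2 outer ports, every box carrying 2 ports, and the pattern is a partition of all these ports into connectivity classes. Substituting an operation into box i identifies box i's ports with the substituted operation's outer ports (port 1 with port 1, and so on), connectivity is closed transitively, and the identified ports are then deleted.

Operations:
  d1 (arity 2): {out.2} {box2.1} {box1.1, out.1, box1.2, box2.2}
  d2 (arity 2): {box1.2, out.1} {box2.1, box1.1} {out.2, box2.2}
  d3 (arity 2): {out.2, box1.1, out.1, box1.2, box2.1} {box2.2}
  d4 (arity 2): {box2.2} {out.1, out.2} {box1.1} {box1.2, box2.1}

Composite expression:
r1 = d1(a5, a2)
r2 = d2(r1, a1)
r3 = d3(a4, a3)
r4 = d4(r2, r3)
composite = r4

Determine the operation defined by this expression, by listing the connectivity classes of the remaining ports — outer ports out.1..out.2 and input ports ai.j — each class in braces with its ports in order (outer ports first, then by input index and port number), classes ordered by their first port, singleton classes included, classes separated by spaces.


{out.1, out.2} {a1.1, a2.2, a5.1, a5.2} {a1.2, a3.1, a4.1, a4.2} {a2.1} {a3.2}

Two ports join when wires chain via d4-identified ports.
composing d1 on (a5, a2), with out.j its own outer ports: {out.1, a2.2, a5.1, a5.2} {out.2} {a2.1}
composing d2 on (a5, a2, a1), with out.j its own outer ports: {out.1} {out.2, a1.2} {a1.1, a2.2, a5.1, a5.2} {a2.1}
composing d3 on (a4, a3), with out.j its own outer ports: {out.1, out.2, a3.1, a4.1, a4.2} {a3.2}
composing d4 on (a5, a2, a1, a4, a3), with out.j its own outer ports: {out.1, out.2} {a1.1, a2.2, a5.1, a5.2} {a1.2, a3.1, a4.1, a4.2} {a2.1} {a3.2}


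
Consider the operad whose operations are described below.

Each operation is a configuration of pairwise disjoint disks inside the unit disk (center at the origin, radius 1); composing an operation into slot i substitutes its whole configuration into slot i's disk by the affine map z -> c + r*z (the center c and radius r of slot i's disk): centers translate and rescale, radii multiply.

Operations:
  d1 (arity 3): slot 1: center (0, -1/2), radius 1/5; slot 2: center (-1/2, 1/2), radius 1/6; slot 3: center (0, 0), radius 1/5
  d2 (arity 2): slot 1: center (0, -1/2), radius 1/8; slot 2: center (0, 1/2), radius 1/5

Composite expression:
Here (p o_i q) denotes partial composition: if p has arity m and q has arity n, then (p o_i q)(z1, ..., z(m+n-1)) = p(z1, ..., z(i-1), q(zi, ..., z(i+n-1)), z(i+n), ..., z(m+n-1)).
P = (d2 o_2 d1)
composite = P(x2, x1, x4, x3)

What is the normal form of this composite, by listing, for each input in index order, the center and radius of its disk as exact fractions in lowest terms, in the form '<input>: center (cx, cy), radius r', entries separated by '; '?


Only the slot chain above each x matters under d2; compose those maps.
input x2: applying the 1 nested substitution gives center (0, -1/2), radius 1/8
input x1: applying the 2 nested substitutions gives center (0, 2/5), radius 1/25
input x4: applying the 2 nested substitutions gives center (-1/10, 3/5), radius 1/30
input x3: applying the 2 nested substitutions gives center (0, 1/2), radius 1/25

x1: center (0, 2/5), radius 1/25; x2: center (0, -1/2), radius 1/8; x3: center (0, 1/2), radius 1/25; x4: center (-1/10, 3/5), radius 1/30


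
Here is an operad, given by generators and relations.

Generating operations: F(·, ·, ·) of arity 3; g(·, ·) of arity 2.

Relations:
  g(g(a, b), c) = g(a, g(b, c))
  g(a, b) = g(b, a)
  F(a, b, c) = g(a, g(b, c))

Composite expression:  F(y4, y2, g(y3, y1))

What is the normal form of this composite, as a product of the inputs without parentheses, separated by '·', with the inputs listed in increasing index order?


Shape and order are irrelevant to F; the y-input set decides.
g(y3, y1) spells out as y3 · y1
F(y4, y2, g(y3, y1)) spells out as y4 · y2 · y3 · y1
putting the inputs in ascending order: y1 · y2 · y3 · y4

y1 · y2 · y3 · y4


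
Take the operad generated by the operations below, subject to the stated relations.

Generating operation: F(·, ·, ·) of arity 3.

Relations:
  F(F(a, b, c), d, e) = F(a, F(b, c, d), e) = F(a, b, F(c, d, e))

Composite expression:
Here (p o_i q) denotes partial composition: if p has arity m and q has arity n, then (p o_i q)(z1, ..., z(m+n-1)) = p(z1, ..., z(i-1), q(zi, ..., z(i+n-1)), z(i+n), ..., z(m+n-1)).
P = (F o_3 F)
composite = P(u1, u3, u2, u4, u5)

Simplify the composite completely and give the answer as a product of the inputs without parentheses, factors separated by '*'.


u1 * u3 * u2 * u4 * u5

The F-tree's shape is irrelevant; the u-reading-order decides.
F(u2, u4, u5) flattens to u2 * u4 * u5
F(u1, u3, F(u2, u4, u5)) flattens to u1 * u3 * u2 * u4 * u5


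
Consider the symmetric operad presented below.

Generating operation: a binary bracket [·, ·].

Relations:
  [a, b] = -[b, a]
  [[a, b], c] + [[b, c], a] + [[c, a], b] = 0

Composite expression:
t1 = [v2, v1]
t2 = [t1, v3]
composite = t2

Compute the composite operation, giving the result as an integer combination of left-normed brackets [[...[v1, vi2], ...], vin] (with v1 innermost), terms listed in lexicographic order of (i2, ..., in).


Skip Jacobi rewriting: expand, keep v1-initial words, read off terms.
Composite bracket: [[v2, v1], v3]
Expanding via [a, b] = ab - ba: 4 signed words (2^2 = 4).
Keep just the words that open with v1:
  from v1v2v3, sign -1: term -[[v1, v2], v3]

-[[v1, v2], v3]


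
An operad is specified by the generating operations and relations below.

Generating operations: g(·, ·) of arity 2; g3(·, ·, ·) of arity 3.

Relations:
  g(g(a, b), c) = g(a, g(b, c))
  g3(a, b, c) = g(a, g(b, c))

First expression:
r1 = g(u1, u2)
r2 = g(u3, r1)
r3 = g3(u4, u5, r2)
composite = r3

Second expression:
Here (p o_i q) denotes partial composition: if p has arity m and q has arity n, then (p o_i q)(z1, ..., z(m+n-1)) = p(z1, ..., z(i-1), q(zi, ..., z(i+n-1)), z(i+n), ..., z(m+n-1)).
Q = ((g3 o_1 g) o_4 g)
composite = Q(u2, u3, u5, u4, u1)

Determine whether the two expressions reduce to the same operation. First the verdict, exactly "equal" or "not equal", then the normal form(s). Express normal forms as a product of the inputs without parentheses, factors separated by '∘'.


not equal; first: u4 ∘ u5 ∘ u3 ∘ u1 ∘ u2; second: u2 ∘ u3 ∘ u5 ∘ u4 ∘ u1

The first composite normalizes to u4 ∘ u5 ∘ u3 ∘ u1 ∘ u2
The second composite normalizes to u2 ∘ u3 ∘ u5 ∘ u4 ∘ u1
The forms do not match — not equal.


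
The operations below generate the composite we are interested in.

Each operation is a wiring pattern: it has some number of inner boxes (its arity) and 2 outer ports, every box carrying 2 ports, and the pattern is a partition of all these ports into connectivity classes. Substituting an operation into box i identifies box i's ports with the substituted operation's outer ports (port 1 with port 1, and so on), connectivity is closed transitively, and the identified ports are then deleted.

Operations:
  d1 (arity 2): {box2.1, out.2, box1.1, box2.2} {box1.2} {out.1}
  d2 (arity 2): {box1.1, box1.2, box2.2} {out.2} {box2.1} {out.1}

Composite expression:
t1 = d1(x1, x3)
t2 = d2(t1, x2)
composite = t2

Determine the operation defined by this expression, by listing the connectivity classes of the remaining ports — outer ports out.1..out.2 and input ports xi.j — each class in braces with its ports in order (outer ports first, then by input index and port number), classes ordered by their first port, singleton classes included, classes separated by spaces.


Reachability decides: close wires over d2-identified ports.
through d1, on inputs (x1, x3): {out.1} {out.2, x1.1, x3.1, x3.2} {x1.2} (out.j = stage outer ports)
through d2, on inputs (x1, x3, x2): {out.1} {out.2} {x1.1, x2.2, x3.1, x3.2} {x1.2} {x2.1} (out.j = stage outer ports)

{out.1} {out.2} {x1.1, x2.2, x3.1, x3.2} {x1.2} {x2.1}


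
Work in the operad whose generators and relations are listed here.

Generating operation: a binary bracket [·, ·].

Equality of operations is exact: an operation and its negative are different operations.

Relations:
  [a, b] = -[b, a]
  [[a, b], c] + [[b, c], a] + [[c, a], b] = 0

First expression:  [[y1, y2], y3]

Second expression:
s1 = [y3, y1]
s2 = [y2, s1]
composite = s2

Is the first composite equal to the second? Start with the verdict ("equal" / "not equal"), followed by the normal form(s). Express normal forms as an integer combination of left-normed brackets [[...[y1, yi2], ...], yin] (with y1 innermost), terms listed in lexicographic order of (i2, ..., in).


not equal; first: [[y1, y2], y3]; second: [[y1, y3], y2]

The first expression, normalized: [[y1, y2], y3]
The second expression, normalized: [[y1, y3], y2]
The normal forms differ: not equal.


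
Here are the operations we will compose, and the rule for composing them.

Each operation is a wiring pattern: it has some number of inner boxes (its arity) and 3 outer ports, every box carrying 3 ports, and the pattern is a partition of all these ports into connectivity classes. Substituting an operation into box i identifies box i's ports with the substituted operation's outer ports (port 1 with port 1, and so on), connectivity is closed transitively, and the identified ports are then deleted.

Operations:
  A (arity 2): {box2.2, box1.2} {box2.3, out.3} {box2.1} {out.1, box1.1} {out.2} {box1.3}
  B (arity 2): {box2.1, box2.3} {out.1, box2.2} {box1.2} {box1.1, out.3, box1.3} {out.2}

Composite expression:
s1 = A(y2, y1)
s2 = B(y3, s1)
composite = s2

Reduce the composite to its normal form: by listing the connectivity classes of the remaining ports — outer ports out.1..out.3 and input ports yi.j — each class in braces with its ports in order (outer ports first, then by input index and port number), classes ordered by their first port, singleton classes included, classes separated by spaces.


Two ports join when wires chain via B-identified ports.
the subtree at A composes to {out.1, y2.1} {out.2} {out.3, y1.3} {y1.1} {y1.2, y2.2} {y2.3} on (y2, y1); out.j = own outer ports
the subtree at B composes to {out.1} {out.2} {out.3, y3.1, y3.3} {y1.1} {y1.2, y2.2} {y1.3, y2.1} {y2.3} {y3.2} on (y3, y2, y1); out.j = own outer ports

{out.1} {out.2} {out.3, y3.1, y3.3} {y1.1} {y1.2, y2.2} {y1.3, y2.1} {y2.3} {y3.2}


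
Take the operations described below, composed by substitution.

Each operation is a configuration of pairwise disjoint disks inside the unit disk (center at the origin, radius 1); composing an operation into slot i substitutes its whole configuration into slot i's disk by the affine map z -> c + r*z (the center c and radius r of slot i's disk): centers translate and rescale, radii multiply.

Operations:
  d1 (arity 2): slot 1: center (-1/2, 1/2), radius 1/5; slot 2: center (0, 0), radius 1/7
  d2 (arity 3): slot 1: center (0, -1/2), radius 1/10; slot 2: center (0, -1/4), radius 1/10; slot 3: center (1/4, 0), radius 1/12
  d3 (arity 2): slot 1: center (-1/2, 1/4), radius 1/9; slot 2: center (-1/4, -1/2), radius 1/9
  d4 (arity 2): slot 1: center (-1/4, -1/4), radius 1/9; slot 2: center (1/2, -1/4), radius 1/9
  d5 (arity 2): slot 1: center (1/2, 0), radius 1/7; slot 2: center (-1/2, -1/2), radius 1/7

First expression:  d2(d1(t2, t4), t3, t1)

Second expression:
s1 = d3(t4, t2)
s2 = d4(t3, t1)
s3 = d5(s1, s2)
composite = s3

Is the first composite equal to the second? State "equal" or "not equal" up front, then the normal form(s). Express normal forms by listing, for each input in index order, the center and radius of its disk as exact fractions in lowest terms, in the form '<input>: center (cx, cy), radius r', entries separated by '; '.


not equal: they reduce to t1: center (1/4, 0), radius 1/12; t2: center (-1/20, -9/20), radius 1/50; t3: center (0, -1/4), radius 1/10; t4: center (0, -1/2), radius 1/70 and t1: center (-3/7, -15/28), radius 1/63; t2: center (13/28, -1/14), radius 1/63; t3: center (-15/28, -15/28), radius 1/63; t4: center (3/7, 1/28), radius 1/63

The first expression reduces to t1: center (1/4, 0), radius 1/12; t2: center (-1/20, -9/20), radius 1/50; t3: center (0, -1/4), radius 1/10; t4: center (0, -1/2), radius 1/70
The second expression reduces to t1: center (-3/7, -15/28), radius 1/63; t2: center (13/28, -1/14), radius 1/63; t3: center (-15/28, -15/28), radius 1/63; t4: center (3/7, 1/28), radius 1/63
Different reductions; not equal.


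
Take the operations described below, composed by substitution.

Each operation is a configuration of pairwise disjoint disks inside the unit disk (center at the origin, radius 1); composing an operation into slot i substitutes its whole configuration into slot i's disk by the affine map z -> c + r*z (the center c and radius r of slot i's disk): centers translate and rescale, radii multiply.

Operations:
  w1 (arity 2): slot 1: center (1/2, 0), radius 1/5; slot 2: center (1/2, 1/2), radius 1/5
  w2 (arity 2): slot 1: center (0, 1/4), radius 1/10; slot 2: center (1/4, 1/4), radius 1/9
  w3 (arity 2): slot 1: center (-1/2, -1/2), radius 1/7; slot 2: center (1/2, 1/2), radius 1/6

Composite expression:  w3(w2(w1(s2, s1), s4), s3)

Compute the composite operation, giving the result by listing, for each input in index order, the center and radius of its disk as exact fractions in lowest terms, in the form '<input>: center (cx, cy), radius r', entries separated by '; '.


s1: center (-69/140, -16/35), radius 1/350; s2: center (-69/140, -13/28), radius 1/350; s3: center (1/2, 1/2), radius 1/6; s4: center (-13/28, -13/28), radius 1/63

Nesting under w3 composes maps z -> c + r*z down each s-path.
s2 passes through 3 substitutions, ending at center (-69/140, -13/28), radius 1/350
s1 passes through 3 substitutions, ending at center (-69/140, -16/35), radius 1/350
s4 passes through 2 substitutions, ending at center (-13/28, -13/28), radius 1/63
s3 passes through 1 substitution, ending at center (1/2, 1/2), radius 1/6


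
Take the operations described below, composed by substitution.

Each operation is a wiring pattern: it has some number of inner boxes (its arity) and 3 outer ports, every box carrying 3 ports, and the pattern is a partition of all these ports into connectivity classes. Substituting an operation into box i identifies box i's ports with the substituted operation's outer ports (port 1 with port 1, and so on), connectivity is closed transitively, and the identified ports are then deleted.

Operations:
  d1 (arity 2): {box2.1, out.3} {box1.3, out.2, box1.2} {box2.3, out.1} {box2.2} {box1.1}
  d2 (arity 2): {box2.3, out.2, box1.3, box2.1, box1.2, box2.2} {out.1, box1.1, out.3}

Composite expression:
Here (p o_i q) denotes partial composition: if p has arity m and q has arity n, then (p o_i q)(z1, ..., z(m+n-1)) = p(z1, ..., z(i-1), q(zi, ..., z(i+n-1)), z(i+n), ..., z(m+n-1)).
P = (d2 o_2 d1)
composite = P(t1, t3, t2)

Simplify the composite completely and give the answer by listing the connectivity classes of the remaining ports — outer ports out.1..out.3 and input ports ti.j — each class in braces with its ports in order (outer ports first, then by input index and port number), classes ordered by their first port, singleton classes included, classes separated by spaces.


{out.1, out.3, t1.1} {out.2, t1.2, t1.3, t2.1, t2.3, t3.2, t3.3} {t2.2} {t3.1}


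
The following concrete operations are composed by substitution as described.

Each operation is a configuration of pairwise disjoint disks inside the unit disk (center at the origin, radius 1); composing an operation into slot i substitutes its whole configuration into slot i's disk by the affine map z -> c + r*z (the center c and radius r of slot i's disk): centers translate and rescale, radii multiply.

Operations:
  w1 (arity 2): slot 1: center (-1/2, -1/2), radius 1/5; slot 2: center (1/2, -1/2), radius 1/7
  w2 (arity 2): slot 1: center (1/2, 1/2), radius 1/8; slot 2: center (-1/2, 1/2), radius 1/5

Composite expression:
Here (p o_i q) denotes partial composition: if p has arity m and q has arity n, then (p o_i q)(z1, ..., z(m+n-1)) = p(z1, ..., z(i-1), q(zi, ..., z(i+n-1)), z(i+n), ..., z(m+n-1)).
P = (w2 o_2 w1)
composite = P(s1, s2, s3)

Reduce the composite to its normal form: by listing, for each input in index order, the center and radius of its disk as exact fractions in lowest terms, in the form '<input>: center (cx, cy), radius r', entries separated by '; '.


s1: center (1/2, 1/2), radius 1/8; s2: center (-3/5, 2/5), radius 1/25; s3: center (-2/5, 2/5), radius 1/35


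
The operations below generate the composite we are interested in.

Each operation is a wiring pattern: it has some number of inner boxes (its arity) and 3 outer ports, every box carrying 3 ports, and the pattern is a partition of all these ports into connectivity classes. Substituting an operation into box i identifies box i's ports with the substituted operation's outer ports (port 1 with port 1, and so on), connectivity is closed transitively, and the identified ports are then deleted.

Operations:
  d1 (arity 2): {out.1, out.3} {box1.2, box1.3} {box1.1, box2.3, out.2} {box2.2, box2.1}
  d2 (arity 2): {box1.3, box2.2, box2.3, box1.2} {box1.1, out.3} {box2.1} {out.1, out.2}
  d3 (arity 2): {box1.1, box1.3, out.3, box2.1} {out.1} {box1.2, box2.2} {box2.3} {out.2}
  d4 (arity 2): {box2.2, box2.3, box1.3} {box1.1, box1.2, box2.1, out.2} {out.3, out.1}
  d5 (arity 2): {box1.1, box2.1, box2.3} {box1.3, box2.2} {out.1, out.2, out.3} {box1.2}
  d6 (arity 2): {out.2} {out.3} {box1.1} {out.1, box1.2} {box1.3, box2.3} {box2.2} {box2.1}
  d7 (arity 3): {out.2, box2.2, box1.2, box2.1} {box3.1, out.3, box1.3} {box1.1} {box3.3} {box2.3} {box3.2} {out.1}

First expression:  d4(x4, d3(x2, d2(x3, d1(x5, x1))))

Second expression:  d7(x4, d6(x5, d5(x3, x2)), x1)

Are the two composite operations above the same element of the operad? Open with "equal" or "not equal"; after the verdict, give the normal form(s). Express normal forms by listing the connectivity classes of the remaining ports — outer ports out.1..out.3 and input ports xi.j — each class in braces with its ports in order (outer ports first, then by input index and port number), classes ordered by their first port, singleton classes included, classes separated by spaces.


not equal: they reduce to {out.1, out.3} {out.2, x4.1, x4.2} {x1.1, x1.2} {x1.3, x3.2, x3.3, x5.1} {x2.1, x2.2, x2.3, x4.3} {x3.1} {x5.2, x5.3} and {out.1} {out.2, x4.2, x5.2} {out.3, x1.1, x4.3} {x1.2} {x1.3} {x2.1, x2.3, x3.1} {x2.2, x3.3} {x3.2} {x4.1} {x5.1} {x5.3}

The first expression, normalized: {out.1, out.3} {out.2, x4.1, x4.2} {x1.1, x1.2} {x1.3, x3.2, x3.3, x5.1} {x2.1, x2.2, x2.3, x4.3} {x3.1} {x5.2, x5.3}
The second expression, normalized: {out.1} {out.2, x4.2, x5.2} {out.3, x1.1, x4.3} {x1.2} {x1.3} {x2.1, x2.3, x3.1} {x2.2, x3.3} {x3.2} {x4.1} {x5.1} {x5.3}
They disagree, so not equal.
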